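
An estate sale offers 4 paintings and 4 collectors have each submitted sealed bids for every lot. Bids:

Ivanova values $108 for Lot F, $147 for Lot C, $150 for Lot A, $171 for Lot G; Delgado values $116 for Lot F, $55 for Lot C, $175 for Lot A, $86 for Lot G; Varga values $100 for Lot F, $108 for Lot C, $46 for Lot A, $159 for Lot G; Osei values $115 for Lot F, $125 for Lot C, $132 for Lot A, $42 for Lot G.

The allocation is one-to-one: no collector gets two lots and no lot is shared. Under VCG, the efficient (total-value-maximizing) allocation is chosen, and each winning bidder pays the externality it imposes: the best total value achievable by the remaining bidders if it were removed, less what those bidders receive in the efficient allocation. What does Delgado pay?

Efficient allocation: Ivanova→Lot C ($147), Delgado→Lot A ($175), Varga→Lot G ($159), Osei→Lot F ($115); total welfare W = $596.
Delgado receives Lot A at value $175, so the others get W − 175 = $421.
Without Delgado: best allocation of the remaining 3 bidders over all 4 lots is Ivanova→Lot C ($147), Varga→Lot G ($159), Osei→Lot A ($132), total $438.
VCG payment = (others' best without Delgado) − (others' welfare with Delgado) = 438 − 421 = $17.

Delgado pays $17.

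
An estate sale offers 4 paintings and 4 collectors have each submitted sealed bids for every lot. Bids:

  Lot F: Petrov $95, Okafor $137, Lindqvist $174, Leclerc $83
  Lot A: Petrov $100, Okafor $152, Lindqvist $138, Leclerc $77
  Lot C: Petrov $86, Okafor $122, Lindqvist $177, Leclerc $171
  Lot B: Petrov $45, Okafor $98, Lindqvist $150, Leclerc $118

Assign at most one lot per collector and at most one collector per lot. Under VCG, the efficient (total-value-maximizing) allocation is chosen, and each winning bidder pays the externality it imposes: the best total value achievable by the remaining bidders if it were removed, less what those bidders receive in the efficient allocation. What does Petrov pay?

Efficient allocation: Petrov→Lot F ($95), Okafor→Lot A ($152), Lindqvist→Lot B ($150), Leclerc→Lot C ($171); total welfare W = $568.
Petrov receives Lot F at value $95, so the others get W − 95 = $473.
Without Petrov: best allocation of the remaining 3 bidders over all 4 lots is Okafor→Lot A ($152), Lindqvist→Lot F ($174), Leclerc→Lot C ($171), total $497.
VCG payment = (others' best without Petrov) − (others' welfare with Petrov) = 497 − 473 = $24.

Petrov pays $24.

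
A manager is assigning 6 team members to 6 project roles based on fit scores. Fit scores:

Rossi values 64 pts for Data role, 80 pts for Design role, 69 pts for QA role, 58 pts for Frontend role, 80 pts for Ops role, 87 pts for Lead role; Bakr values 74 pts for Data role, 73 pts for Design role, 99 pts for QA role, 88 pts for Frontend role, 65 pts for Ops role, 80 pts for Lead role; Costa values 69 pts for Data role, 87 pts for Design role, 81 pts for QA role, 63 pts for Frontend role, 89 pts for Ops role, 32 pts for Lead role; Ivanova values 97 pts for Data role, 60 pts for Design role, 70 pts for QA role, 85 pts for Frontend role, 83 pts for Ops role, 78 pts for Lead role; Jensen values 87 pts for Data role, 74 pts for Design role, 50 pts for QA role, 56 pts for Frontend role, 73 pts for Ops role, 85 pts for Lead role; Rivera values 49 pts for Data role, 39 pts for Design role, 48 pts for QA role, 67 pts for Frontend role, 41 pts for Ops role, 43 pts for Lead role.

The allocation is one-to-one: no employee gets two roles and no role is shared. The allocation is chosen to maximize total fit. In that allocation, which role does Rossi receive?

This is a one-to-one assignment (maximum-weight bipartite matching).
Optimal: Rossi→Design role (80 pts), Bakr→QA role (99 pts), Costa→Ops role (89 pts), Ivanova→Data role (97 pts), Jensen→Lead role (85 pts), Rivera→Frontend role (67 pts) — total 80+99+89+97+85+67 = 517 pts.
Row-greedy (each employee in turn takes its best remaining role) gives 513 pts, worse by 4.
Rossi's own top role is Lead role (87 pts), but forcing Rossi→Lead role and reassigning the rest optimally gives only 513 pts — worse by 4.

Rossi receives Design role.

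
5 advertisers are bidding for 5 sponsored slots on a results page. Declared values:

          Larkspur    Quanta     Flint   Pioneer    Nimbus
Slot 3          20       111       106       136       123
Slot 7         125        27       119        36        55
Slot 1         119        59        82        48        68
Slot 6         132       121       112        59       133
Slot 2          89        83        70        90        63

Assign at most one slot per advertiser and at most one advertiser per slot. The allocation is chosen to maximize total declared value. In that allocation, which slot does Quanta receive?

Treat this as an assignment problem: match each advertiser to one slot.
Optimal: Larkspur→Slot 1 ($119), Quanta→Slot 2 ($83), Flint→Slot 7 ($119), Pioneer→Slot 3 ($136), Nimbus→Slot 6 ($133) — total 119+83+119+136+133 = $590.
Column-greedy (each slot in turn goes to its best remaining advertiser) gives $559, worse by 31.
Next-best assignment: Larkspur→Slot 1, Quanta→Slot 3, Flint→Slot 7, Pioneer→Slot 2, Nimbus→Slot 6 = $572.
Quanta's own top slot is Slot 6 ($121), but forcing Quanta→Slot 6 and reassigning the rest optimally gives only $572 — worse by 18.

Quanta receives Slot 2.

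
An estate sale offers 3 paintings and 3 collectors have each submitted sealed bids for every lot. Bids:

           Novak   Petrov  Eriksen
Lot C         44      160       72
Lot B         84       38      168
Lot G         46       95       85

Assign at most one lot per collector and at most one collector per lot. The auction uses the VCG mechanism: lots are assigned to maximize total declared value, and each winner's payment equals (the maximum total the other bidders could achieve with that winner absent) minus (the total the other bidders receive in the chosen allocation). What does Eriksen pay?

Efficient allocation: Novak→Lot G ($46), Petrov→Lot C ($160), Eriksen→Lot B ($168); total welfare W = $374.
Eriksen receives Lot B at value $168, so the others get W − 168 = $206.
Without Eriksen: best allocation of the remaining 2 bidders over all 3 lots is Novak→Lot B ($84), Petrov→Lot C ($160), total $244.
VCG payment = (others' best without Eriksen) − (others' welfare with Eriksen) = 244 − 206 = $38.

Eriksen pays $38.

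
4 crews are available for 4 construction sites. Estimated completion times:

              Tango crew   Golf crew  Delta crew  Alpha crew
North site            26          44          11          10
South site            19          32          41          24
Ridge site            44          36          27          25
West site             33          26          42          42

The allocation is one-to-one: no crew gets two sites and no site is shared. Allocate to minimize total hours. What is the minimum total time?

Optimal: Tango crew→South site (19 hours), Golf crew→West site (26 hours), Delta crew→North site (11 hours), Alpha crew→Ridge site (25 hours) — total 19+26+11+25 = 81 hours.
Min-entry greedy (repeatedly take the single cheapest remaining cell) gives 82 hours, worse by 1.
Next-best assignment: Tango crew→South site, Golf crew→West site, Delta crew→Ridge site, Alpha crew→North site = 82 hours.
Swapping Delta crew↔Alpha crew (Delta crew→Ridge site 27 hours, Alpha crew→North site 10 hours) adds 1.
Every other assignment is strictly worse.

Minimum total: 81 hours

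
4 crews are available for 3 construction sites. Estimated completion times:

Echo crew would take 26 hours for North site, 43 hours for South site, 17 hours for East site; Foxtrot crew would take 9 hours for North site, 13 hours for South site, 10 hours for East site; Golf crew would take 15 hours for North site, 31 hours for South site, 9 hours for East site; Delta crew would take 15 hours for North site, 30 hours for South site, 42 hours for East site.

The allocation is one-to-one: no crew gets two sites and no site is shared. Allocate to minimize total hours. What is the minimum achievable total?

Optimal: Delta crew→North site (15 hours), Foxtrot crew→South site (13 hours), Golf crew→East site (9 hours) — total 15+13+9 = 37 hours.
Next-best assignment: Golf crew→North site, Foxtrot crew→South site, Echo crew→East site = 45 hours.

Min total: 37 hours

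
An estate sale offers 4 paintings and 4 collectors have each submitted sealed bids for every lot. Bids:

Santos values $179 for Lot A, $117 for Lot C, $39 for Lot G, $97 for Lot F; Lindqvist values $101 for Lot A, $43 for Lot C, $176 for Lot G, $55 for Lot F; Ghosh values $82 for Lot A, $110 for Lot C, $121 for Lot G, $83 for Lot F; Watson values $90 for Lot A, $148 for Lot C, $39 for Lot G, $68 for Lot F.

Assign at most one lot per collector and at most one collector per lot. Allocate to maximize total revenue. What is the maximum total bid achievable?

Max total: $586

This is a one-to-one assignment (maximum-weight bipartite matching).
Optimal: Santos→Lot A ($179), Lindqvist→Lot G ($176), Ghosh→Lot F ($83), Watson→Lot C ($148) — total 179+176+83+148 = $586.
Row-greedy (each collector in turn takes its best remaining lot) gives $533, worse by 53.
Next-best assignment: Santos→Lot A, Lindqvist→Lot G, Ghosh→Lot C, Watson→Lot F = $533.
Swapping Ghosh↔Lindqvist (Ghosh→Lot G $121, Lindqvist→Lot F $55) loses 83.
No other one-to-one assignment exceeds $586.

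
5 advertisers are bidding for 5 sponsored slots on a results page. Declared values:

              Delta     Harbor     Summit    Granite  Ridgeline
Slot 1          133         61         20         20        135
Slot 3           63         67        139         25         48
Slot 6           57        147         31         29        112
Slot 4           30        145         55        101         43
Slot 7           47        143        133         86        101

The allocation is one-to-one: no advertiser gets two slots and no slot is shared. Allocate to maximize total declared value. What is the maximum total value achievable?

Optimal: Delta→Slot 1 ($133), Harbor→Slot 7 ($143), Summit→Slot 3 ($139), Granite→Slot 4 ($101), Ridgeline→Slot 6 ($112) — total 133+143+139+101+112 = $628.
Row-greedy (each advertiser in turn takes its best remaining slot) gives $621, worse by 7.
Next-best assignment: Delta→Slot 1, Harbor→Slot 6, Summit→Slot 3, Granite→Slot 4, Ridgeline→Slot 7 = $621.
Swapping Harbor↔Ridgeline (Harbor→Slot 6 $147, Ridgeline→Slot 7 $101) loses 7.
No other one-to-one assignment exceeds $628.

Max total: $628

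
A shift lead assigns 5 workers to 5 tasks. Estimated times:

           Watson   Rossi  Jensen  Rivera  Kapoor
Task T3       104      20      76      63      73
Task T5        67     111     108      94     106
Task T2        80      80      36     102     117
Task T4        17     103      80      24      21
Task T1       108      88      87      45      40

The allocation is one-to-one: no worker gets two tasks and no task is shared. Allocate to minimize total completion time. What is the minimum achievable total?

Optimal: Watson→Task T5 (67 min), Rossi→Task T3 (20 min), Jensen→Task T2 (36 min), Rivera→Task T4 (24 min), Kapoor→Task T1 (40 min) — total 67+20+36+24+40 = 187 min.
Row-greedy (each worker in turn takes its cheapest remaining task) gives 224 min, worse by 37.

Minimum total: 187 min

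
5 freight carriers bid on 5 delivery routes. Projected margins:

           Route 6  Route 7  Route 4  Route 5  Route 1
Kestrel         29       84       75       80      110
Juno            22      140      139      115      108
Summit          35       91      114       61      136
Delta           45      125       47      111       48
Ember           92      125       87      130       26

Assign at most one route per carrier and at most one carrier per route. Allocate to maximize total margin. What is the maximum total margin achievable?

This is the linear assignment problem.
Optimal: Kestrel→Route 5 ($80k), Juno→Route 4 ($139k), Summit→Route 1 ($136k), Delta→Route 7 ($125k), Ember→Route 6 ($92k) — total 80+139+136+125+92 = $572k.
Column-greedy (each route in turn goes to its best remaining carrier) gives $567k, worse by 5.
Next-best assignment: Kestrel→Route 1, Juno→Route 7, Summit→Route 4, Delta→Route 5, Ember→Route 6 = $567k.

Max total: $572k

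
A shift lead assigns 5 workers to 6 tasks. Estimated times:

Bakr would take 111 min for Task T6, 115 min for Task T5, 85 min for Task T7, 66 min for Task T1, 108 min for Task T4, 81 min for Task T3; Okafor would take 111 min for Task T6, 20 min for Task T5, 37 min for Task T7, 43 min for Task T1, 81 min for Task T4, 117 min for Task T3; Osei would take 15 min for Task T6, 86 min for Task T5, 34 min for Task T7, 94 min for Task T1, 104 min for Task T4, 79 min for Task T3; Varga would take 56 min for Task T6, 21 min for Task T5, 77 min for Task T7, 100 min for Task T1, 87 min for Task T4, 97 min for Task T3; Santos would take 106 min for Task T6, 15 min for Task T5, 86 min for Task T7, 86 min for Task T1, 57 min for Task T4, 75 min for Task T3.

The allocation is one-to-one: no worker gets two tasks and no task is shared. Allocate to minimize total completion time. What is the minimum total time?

Optimal: Bakr→Task T1 (66 min), Okafor→Task T7 (37 min), Osei→Task T6 (15 min), Varga→Task T5 (21 min), Santos→Task T4 (57 min) — total 66+37+15+21+57 = 196 min.
Row-greedy (each worker in turn takes its cheapest remaining task) gives 235 min, worse by 39.
Next-best assignment: Bakr→Task T3, Okafor→Task T7, Osei→Task T6, Varga→Task T5, Santos→Task T4 = 211 min.
No other one-to-one assignment undercuts 196 min.

Min total: 196 min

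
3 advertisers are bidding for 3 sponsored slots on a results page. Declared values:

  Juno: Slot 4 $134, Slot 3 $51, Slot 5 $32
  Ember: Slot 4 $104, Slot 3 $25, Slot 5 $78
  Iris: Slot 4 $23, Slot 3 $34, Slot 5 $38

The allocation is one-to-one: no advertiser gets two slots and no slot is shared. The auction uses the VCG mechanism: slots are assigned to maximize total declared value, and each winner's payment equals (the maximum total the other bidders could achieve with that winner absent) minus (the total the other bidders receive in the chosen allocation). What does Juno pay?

Juno pays $30.

Efficient allocation: Juno→Slot 4 ($134), Ember→Slot 5 ($78), Iris→Slot 3 ($34); total welfare W = $246.
Juno receives Slot 4 at value $134, so the others get W − 134 = $112.
Without Juno: best allocation of the remaining 2 bidders over all 3 slots is Ember→Slot 4 ($104), Iris→Slot 5 ($38), total $142.
VCG payment = (others' best without Juno) − (others' welfare with Juno) = 142 − 112 = $30.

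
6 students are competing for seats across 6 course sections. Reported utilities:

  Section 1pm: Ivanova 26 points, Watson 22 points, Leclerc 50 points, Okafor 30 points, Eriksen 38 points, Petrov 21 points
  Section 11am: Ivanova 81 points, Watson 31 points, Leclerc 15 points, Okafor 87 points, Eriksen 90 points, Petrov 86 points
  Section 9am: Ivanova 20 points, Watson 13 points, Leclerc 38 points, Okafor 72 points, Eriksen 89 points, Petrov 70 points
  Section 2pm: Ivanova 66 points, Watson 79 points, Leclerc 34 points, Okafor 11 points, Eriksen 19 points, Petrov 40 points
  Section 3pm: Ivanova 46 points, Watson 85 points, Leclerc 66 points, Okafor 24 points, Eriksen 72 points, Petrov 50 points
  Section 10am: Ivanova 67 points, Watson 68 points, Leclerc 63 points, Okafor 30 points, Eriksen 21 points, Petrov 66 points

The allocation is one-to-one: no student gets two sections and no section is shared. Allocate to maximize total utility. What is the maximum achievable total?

Optimal: Ivanova→Section 2pm (66 points), Watson→Section 3pm (85 points), Leclerc→Section 1pm (50 points), Okafor→Section 11am (87 points), Eriksen→Section 9am (89 points), Petrov→Section 10am (66 points) — total 66+85+50+87+89+66 = 443 points.
Max-entry greedy (repeatedly take the single best remaining cell) gives 404 points, worse by 39.

Max total: 443 points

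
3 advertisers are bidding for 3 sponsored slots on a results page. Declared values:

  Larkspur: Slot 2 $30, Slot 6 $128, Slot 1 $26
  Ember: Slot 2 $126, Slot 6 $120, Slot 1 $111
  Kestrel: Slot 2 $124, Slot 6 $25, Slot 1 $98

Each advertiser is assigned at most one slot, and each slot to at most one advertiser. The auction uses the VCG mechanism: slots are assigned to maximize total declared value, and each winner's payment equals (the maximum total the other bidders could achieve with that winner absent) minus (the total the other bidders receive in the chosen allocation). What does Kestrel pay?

Kestrel pays $15.

Efficient allocation: Larkspur→Slot 6 ($128), Ember→Slot 1 ($111), Kestrel→Slot 2 ($124); total welfare W = $363.
Kestrel receives Slot 2 at value $124, so the others get W − 124 = $239.
Without Kestrel: best allocation of the remaining 2 bidders over all 3 slots is Larkspur→Slot 6 ($128), Ember→Slot 2 ($126), total $254.
VCG payment = (others' best without Kestrel) − (others' welfare with Kestrel) = 254 − 239 = $15.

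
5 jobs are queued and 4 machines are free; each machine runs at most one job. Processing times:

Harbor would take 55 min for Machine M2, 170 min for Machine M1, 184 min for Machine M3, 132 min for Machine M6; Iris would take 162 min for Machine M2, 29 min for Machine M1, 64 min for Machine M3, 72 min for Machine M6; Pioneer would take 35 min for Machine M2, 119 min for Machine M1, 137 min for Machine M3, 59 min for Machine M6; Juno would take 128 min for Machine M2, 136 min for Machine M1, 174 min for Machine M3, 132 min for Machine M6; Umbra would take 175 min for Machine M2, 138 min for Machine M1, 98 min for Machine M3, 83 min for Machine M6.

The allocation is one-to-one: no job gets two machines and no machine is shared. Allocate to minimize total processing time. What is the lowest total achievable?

Min total: 241 min

This is a one-to-one assignment (minimum-cost bipartite matching).
Optimal: Harbor→Machine M2 (55 min), Iris→Machine M1 (29 min), Umbra→Machine M3 (98 min), Pioneer→Machine M6 (59 min) — total 55+29+98+59 = 241 min.
Row-greedy (each job in turn takes its cheapest remaining machine) gives 317 min, worse by 76.
No other one-to-one assignment undercuts 241 min.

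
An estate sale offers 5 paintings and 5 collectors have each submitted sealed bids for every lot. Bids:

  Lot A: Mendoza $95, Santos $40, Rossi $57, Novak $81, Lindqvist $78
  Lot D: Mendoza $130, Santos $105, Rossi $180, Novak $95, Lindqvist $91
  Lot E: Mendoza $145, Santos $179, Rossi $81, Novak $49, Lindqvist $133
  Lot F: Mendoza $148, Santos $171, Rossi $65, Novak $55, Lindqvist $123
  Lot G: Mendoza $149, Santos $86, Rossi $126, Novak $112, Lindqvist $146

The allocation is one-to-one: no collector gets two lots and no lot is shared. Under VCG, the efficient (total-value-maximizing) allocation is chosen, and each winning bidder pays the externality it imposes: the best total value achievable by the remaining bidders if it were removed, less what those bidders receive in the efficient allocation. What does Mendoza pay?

Mendoza pays $10.

Efficient allocation: Mendoza→Lot F ($148), Santos→Lot E ($179), Rossi→Lot D ($180), Novak→Lot A ($81), Lindqvist→Lot G ($146); total welfare W = $734.
Mendoza receives Lot F at value $148, so the others get W − 148 = $586.
Without Mendoza: best allocation of the remaining 4 bidders over all 5 lots is Santos→Lot F ($171), Rossi→Lot D ($180), Novak→Lot G ($112), Lindqvist→Lot E ($133), total $596.
VCG payment = (others' best without Mendoza) − (others' welfare with Mendoza) = 596 − 586 = $10.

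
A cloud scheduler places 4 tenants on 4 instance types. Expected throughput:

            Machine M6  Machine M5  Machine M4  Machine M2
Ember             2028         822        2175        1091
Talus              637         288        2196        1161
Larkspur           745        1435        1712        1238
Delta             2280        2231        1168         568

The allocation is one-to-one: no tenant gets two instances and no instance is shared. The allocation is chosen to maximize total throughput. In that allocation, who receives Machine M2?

Optimal: Ember→Machine M6 (2028 ops/s), Talus→Machine M4 (2196 ops/s), Larkspur→Machine M2 (1238 ops/s), Delta→Machine M5 (2231 ops/s) — total 2028+2196+1238+2231 = 7693 ops/s.
Max-entry greedy (repeatedly take the single best remaining cell) gives 7002 ops/s, worse by 691.
No other one-to-one assignment exceeds 7693 ops/s.
Larkspur's own top instance is Machine M4 (1712 ops/s), but forcing Larkspur→Machine M4 and reassigning the rest optimally gives only 7132 ops/s — worse by 561.

Larkspur receives Machine M2.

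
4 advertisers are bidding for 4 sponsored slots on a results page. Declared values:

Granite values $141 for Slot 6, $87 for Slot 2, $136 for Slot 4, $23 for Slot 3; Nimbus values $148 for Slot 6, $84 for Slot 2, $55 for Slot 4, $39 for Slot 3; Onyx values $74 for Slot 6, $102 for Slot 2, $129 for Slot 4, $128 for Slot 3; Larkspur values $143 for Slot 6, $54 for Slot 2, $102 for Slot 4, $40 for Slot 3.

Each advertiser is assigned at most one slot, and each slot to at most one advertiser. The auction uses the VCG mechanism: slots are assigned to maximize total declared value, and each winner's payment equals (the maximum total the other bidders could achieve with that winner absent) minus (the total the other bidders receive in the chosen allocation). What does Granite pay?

Efficient allocation: Granite→Slot 4 ($136), Nimbus→Slot 2 ($84), Onyx→Slot 3 ($128), Larkspur→Slot 6 ($143); total welfare W = $491.
Granite receives Slot 4 at value $136, so the others get W − 136 = $355.
Without Granite: best allocation of the remaining 3 bidders over all 4 slots is Nimbus→Slot 6 ($148), Onyx→Slot 3 ($128), Larkspur→Slot 4 ($102), total $378.
VCG payment = (others' best without Granite) − (others' welfare with Granite) = 378 − 355 = $23.

Granite pays $23.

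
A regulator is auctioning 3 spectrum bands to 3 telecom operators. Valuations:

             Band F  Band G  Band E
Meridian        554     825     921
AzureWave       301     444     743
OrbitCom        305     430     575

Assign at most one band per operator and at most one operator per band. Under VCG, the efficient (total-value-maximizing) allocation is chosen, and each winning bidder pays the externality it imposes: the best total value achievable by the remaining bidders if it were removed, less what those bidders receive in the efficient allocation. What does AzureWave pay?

Efficient allocation: Meridian→Band G ($825M), AzureWave→Band E ($743M), OrbitCom→Band F ($305M); total welfare W = $1873M.
AzureWave receives Band E at value $743M, so the others get W − 743 = $1130M.
Without AzureWave: best allocation of the remaining 2 bidders over all 3 bands is Meridian→Band G ($825M), OrbitCom→Band E ($575M), total $1400M.
VCG payment = (others' best without AzureWave) − (others' welfare with AzureWave) = 1400 − 1130 = $270M.

AzureWave pays $270M.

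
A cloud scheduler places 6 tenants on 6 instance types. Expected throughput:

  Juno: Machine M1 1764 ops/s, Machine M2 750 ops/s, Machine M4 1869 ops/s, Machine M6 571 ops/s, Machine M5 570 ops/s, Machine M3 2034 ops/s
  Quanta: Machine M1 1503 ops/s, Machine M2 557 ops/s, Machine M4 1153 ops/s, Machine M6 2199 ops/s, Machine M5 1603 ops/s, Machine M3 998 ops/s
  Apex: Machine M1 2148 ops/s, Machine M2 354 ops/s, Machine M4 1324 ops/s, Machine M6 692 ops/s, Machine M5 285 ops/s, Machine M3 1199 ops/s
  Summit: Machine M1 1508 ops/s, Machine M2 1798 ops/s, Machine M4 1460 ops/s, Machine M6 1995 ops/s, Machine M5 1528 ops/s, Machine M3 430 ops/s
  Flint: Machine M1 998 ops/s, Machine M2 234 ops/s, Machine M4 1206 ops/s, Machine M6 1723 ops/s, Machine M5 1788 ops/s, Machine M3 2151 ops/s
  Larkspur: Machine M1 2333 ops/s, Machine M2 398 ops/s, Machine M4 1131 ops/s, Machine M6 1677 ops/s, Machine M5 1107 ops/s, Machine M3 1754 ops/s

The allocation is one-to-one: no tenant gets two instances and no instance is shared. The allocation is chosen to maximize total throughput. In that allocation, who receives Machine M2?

This is the linear assignment problem.
Optimal: Juno→Machine M4 (1869 ops/s), Quanta→Machine M6 (2199 ops/s), Apex→Machine M1 (2148 ops/s), Summit→Machine M2 (1798 ops/s), Flint→Machine M5 (1788 ops/s), Larkspur→Machine M3 (1754 ops/s) — total 1869+2199+2148+1798+1788+1754 = 11556 ops/s.
Column-greedy (each instance in turn goes to its best remaining tenant) gives 11186 ops/s, worse by 370.
Next-best assignment: Juno→Machine M3, Quanta→Machine M6, Apex→Machine M4, Summit→Machine M2, Flint→Machine M5, Larkspur→Machine M1 = 11476 ops/s.
Checked against all permutations: 11556 ops/s is optimal.
Summit's own top instance is Machine M6 (1995 ops/s), but forcing Summit→Machine M6 and reassigning the rest optimally gives only 10305 ops/s — worse by 1251.

Summit receives Machine M2.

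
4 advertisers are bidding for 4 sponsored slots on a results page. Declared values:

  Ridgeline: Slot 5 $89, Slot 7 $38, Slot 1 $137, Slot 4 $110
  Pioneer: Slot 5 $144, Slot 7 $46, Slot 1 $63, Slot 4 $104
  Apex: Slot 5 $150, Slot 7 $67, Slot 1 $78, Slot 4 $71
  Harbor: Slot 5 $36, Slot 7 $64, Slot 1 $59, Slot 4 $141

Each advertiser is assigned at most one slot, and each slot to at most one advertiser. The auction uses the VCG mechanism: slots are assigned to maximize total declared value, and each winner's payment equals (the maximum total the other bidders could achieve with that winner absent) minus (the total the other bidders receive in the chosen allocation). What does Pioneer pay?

Pioneer pays $83.

Efficient allocation: Ridgeline→Slot 1 ($137), Pioneer→Slot 5 ($144), Apex→Slot 7 ($67), Harbor→Slot 4 ($141); total welfare W = $489.
Pioneer receives Slot 5 at value $144, so the others get W − 144 = $345.
Without Pioneer: best allocation of the remaining 3 bidders over all 4 slots is Ridgeline→Slot 1 ($137), Apex→Slot 5 ($150), Harbor→Slot 4 ($141), total $428.
VCG payment = (others' best without Pioneer) − (others' welfare with Pioneer) = 428 − 345 = $83.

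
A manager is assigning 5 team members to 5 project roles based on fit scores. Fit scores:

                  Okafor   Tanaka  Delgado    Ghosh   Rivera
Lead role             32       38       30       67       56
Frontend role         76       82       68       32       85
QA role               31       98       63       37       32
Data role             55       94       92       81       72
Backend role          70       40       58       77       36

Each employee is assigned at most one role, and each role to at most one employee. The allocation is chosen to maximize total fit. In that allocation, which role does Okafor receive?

Okafor receives Backend role.

Optimal: Okafor→Backend role (70 pts), Tanaka→QA role (98 pts), Delgado→Data role (92 pts), Ghosh→Lead role (67 pts), Rivera→Frontend role (85 pts) — total 70+98+92+67+85 = 412 pts.
Row-greedy (each employee in turn takes its best remaining role) gives 399 pts, worse by 13.
Okafor's own top role is Frontend role (76 pts), but forcing Okafor→Frontend role and reassigning the rest optimally gives only 399 pts — worse by 13.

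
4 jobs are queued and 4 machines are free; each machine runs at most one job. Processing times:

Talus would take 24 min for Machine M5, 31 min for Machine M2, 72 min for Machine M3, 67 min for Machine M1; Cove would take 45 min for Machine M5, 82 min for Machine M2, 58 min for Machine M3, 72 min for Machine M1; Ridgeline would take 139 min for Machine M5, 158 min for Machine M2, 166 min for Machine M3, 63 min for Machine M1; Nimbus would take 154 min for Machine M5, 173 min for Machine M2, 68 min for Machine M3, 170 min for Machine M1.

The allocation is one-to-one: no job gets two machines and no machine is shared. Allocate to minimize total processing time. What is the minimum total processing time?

This is the linear assignment problem.
Optimal: Talus→Machine M2 (31 min), Cove→Machine M5 (45 min), Ridgeline→Machine M1 (63 min), Nimbus→Machine M3 (68 min) — total 31+45+63+68 = 207 min.
Row-greedy (each job in turn takes its cheapest remaining machine) gives 318 min, worse by 111.
Next-best assignment: Talus→Machine M5, Cove→Machine M2, Ridgeline→Machine M1, Nimbus→Machine M3 = 237 min.
Swapping Cove↔Ridgeline (Cove→Machine M1 72 min, Ridgeline→Machine M5 139 min) adds 103.

Minimum total: 207 min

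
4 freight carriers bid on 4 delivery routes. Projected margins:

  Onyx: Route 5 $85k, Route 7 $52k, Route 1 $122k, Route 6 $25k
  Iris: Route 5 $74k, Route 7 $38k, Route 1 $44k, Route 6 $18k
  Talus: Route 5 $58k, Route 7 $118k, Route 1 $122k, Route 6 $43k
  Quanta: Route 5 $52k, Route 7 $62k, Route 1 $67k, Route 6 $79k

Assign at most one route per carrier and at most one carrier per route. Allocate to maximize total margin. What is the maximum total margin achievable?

Maximum total: $393k

Optimal: Onyx→Route 1 ($122k), Iris→Route 5 ($74k), Talus→Route 7 ($118k), Quanta→Route 6 ($79k) — total 122+74+118+79 = $393k.
Column-greedy (each route in turn goes to its best remaining carrier) gives $288k, worse by 105.
Swapping Onyx↔Talus (Onyx→Route 7 $52k, Talus→Route 1 $122k) loses 66.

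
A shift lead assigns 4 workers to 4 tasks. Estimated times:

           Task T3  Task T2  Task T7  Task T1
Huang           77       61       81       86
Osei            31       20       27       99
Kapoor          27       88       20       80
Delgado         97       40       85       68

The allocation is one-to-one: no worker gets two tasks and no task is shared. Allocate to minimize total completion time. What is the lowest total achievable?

Minimum total: 177 min

Optimal: Huang→Task T1 (86 min), Osei→Task T3 (31 min), Kapoor→Task T7 (20 min), Delgado→Task T2 (40 min) — total 86+31+20+40 = 177 min.
Min-entry greedy (repeatedly take the single cheapest remaining cell) gives 185 min, worse by 8.
Next-best assignment: Huang→Task T2, Osei→Task T3, Kapoor→Task T7, Delgado→Task T1 = 180 min.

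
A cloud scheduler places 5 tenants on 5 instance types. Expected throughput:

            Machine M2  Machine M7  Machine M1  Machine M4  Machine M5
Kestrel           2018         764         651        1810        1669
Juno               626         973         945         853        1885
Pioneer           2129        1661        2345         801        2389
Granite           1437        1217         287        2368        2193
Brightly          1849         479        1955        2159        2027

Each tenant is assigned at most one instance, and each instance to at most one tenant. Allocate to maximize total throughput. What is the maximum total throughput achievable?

This is the linear assignment problem.
Optimal: Kestrel→Machine M2 (2018 ops/s), Juno→Machine M5 (1885 ops/s), Pioneer→Machine M7 (1661 ops/s), Granite→Machine M4 (2368 ops/s), Brightly→Machine M1 (1955 ops/s) — total 2018+1885+1661+2368+1955 = 9887 ops/s.
Column-greedy (each instance in turn goes to its best remaining tenant) gives 8996 ops/s, worse by 891.

Max total: 9887 ops/s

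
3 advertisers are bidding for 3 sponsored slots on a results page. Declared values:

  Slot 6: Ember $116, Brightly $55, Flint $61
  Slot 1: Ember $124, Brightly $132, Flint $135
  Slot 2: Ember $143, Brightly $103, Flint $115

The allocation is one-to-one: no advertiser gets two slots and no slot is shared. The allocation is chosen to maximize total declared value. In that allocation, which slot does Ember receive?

Optimal: Ember→Slot 6 ($116), Brightly→Slot 1 ($132), Flint→Slot 2 ($115) — total 116+132+115 = $363.
Column-greedy (each slot in turn goes to its best remaining advertiser) gives $354, worse by 9.
Checked against all permutations: $363 is optimal.
Ember's own top slot is Slot 2 ($143), but forcing Ember→Slot 2 and reassigning the rest optimally gives only $336 — worse by 27.

Ember receives Slot 6.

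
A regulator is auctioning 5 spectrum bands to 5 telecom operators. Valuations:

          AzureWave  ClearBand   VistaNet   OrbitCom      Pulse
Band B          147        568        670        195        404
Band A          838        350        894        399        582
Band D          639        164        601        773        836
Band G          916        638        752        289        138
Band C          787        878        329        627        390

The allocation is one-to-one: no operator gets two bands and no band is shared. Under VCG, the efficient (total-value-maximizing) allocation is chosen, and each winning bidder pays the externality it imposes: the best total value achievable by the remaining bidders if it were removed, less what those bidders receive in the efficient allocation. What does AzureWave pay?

Efficient allocation: AzureWave→Band G ($916M), ClearBand→Band C ($878M), VistaNet→Band A ($894M), OrbitCom→Band D ($773M), Pulse→Band B ($404M); total welfare W = $3865M.
AzureWave receives Band G at value $916M, so the others get W − 916 = $2949M.
Without AzureWave: best allocation of the remaining 4 bidders over all 5 bands is ClearBand→Band G ($638M), VistaNet→Band A ($894M), OrbitCom→Band C ($627M), Pulse→Band D ($836M), total $2995M.
VCG payment = (others' best without AzureWave) − (others' welfare with AzureWave) = 2995 − 2949 = $46M.

AzureWave pays $46M.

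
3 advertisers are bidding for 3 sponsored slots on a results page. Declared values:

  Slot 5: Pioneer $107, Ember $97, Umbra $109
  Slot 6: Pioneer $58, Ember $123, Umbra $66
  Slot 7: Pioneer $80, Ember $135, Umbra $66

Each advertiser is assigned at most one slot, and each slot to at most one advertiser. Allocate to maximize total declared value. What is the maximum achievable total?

Maximum total: $312

Optimal: Pioneer→Slot 7 ($80), Ember→Slot 6 ($123), Umbra→Slot 5 ($109) — total 80+123+109 = $312.
Row-greedy (each advertiser in turn takes its best remaining slot) gives $308, worse by 4.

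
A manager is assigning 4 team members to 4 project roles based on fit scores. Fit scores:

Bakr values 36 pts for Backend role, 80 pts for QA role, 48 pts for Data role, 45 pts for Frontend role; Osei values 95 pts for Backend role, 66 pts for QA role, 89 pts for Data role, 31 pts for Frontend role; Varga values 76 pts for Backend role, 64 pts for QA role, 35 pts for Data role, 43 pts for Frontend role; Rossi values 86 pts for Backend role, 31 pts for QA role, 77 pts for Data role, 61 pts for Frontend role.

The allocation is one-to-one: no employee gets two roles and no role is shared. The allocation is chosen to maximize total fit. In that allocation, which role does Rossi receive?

Rossi receives Frontend role.

Treat this as an assignment problem: match each employee to one role.
Optimal: Bakr→QA role (80 pts), Osei→Data role (89 pts), Varga→Backend role (76 pts), Rossi→Frontend role (61 pts) — total 80+89+76+61 = 306 pts.
Max-entry greedy (repeatedly take the single best remaining cell) gives 295 pts, worse by 11.
Next-best assignment: Bakr→QA role, Osei→Data role, Varga→Frontend role, Rossi→Backend role = 298 pts.
Checked against all permutations: 306 pts is optimal.
Rossi's own top role is Backend role (86 pts), but forcing Rossi→Backend role and reassigning the rest optimally gives only 298 pts — worse by 8.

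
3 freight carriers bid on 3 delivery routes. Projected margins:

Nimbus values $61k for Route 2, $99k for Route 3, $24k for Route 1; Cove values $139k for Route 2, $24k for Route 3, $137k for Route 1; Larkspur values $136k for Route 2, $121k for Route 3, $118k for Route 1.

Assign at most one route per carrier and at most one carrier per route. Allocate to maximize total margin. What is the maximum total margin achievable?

Max total: $372k

Optimal: Nimbus→Route 3 ($99k), Cove→Route 1 ($137k), Larkspur→Route 2 ($136k) — total 99+137+136 = $372k.
Row-greedy (each carrier in turn takes its best remaining route) gives $356k, worse by 16.
Swapping Larkspur↔Cove (Larkspur→Route 1 $118k, Cove→Route 2 $139k) loses 16.
Checked against all permutations: $372k is optimal.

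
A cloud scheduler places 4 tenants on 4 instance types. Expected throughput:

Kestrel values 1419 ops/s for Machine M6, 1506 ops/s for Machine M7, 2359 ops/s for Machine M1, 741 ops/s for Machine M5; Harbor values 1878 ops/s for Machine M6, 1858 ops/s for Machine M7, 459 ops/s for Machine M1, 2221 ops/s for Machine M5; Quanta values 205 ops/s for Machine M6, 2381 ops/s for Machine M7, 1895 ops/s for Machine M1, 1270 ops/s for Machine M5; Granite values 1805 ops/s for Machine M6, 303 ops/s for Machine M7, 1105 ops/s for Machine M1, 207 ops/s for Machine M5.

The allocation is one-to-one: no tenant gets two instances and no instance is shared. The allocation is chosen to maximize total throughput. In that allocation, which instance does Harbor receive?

Treat this as an assignment problem: match each tenant to one instance.
Optimal: Kestrel→Machine M1 (2359 ops/s), Harbor→Machine M5 (2221 ops/s), Quanta→Machine M7 (2381 ops/s), Granite→Machine M6 (1805 ops/s) — total 2359+2221+2381+1805 = 8766 ops/s.
Column-greedy (each instance in turn goes to its best remaining tenant) gives 6825 ops/s, worse by 1941.
Next-best assignment: Kestrel→Machine M7, Harbor→Machine M5, Quanta→Machine M1, Granite→Machine M6 = 7427 ops/s.
No other one-to-one assignment exceeds 8766 ops/s.

Harbor receives Machine M5.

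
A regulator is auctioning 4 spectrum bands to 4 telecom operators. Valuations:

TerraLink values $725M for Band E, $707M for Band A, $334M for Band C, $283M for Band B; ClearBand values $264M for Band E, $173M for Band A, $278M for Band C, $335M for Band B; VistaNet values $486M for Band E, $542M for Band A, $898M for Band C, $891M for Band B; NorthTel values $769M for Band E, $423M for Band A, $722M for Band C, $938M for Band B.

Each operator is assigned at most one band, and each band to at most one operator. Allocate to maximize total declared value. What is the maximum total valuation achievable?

Maximum total: $2807M

This is a one-to-one assignment (maximum-weight bipartite matching).
Optimal: TerraLink→Band A ($707M), ClearBand→Band E ($264M), VistaNet→Band C ($898M), NorthTel→Band B ($938M) — total 707+264+898+938 = $2807M.
Column-greedy (each band in turn goes to its best remaining operator) gives $2709M, worse by 98.
Every other assignment is strictly worse.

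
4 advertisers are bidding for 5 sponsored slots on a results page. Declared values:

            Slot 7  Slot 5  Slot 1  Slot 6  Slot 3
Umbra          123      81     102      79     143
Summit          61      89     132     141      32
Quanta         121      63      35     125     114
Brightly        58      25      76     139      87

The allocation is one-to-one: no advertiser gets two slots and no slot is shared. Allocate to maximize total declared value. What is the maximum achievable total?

Treat this as an assignment problem: match each advertiser to one slot.
Optimal: Umbra→Slot 3 ($143), Summit→Slot 1 ($132), Quanta→Slot 7 ($121), Brightly→Slot 6 ($139) — total 143+132+121+139 = $535.
Row-greedy (each advertiser in turn takes its best remaining slot) gives $481, worse by 54.
Next-best assignment: Umbra→Slot 7, Summit→Slot 1, Quanta→Slot 3, Brightly→Slot 6 = $508.

Maximum total: $535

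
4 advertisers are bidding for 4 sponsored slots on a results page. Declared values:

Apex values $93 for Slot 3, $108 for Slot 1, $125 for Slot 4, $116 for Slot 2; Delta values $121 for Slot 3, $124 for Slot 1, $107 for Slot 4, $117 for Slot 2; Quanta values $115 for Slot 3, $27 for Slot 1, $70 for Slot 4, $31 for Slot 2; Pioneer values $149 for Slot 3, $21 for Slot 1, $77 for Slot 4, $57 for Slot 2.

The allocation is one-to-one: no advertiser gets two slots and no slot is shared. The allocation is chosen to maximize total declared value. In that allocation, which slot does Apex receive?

Treat this as an assignment problem: match each advertiser to one slot.
Optimal: Apex→Slot 2 ($116), Delta→Slot 1 ($124), Quanta→Slot 4 ($70), Pioneer→Slot 3 ($149) — total 116+124+70+149 = $459.
No other one-to-one assignment exceeds $459.
Apex's own top slot is Slot 4 ($125), but forcing Apex→Slot 4 and reassigning the rest optimally gives only $429 — worse by 30.

Apex receives Slot 2.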